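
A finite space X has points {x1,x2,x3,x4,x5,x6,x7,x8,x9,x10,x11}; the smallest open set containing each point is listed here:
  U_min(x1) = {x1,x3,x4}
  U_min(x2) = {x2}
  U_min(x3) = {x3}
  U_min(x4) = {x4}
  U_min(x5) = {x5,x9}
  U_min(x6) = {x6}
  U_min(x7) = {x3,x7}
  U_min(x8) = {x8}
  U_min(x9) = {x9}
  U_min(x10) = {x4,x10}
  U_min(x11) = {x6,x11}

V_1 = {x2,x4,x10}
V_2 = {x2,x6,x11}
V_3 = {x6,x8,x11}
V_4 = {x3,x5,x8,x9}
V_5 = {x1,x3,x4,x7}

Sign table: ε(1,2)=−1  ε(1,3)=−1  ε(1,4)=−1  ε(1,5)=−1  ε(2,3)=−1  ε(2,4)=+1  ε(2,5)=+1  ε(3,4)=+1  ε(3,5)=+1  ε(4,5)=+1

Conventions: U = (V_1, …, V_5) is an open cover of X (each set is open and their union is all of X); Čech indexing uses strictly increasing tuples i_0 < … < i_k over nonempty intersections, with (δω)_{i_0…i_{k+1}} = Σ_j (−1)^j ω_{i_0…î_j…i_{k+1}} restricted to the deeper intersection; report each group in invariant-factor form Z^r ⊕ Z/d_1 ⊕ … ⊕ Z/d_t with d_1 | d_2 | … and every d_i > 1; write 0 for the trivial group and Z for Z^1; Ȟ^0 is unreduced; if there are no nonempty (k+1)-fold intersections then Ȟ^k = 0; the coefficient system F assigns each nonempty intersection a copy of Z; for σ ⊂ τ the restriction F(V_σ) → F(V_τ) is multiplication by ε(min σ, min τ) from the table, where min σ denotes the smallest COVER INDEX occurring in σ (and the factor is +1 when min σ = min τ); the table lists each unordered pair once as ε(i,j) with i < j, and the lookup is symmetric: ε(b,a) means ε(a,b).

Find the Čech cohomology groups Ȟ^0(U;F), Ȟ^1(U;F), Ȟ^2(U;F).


nonempty overlaps:
  V12={x2} V15={x4} V23={x6,x11} V34={x8} V45={x3}
C dims 5,5; δ0: rk 5, SNF 1^4·2
degree 0: 5−5−0 = 0 → Ȟ^0 ≅ 0
degree 1: 5−0−5 = 0 plus torsion [2] → Ȟ^1 ≅ Z/2
degree 2: 0−0−0 = 0 → Ȟ^2 ≅ 0

Ȟ^0 ≅ 0,  Ȟ^1 ≅ Z/2,  Ȟ^2 ≅ 0


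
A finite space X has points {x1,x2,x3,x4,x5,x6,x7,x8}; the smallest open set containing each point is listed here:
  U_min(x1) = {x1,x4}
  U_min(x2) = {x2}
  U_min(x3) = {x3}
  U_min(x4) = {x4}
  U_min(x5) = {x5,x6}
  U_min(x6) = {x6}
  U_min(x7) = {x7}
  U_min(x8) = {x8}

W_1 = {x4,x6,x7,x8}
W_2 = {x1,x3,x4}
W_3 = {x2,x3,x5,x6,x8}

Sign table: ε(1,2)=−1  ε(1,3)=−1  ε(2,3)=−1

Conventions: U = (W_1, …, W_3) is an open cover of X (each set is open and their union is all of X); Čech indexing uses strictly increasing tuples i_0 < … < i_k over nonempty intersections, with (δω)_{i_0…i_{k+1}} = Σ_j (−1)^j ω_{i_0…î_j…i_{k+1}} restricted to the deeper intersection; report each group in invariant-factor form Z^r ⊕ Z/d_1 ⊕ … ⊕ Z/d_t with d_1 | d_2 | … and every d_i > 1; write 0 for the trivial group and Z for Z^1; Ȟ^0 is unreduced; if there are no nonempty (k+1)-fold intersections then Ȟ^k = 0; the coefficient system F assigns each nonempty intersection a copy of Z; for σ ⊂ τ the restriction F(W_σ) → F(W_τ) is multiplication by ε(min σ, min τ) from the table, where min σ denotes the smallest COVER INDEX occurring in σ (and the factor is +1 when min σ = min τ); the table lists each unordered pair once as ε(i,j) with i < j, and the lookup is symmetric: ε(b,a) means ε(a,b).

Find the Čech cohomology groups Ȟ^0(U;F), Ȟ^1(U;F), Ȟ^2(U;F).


nerve simplices:
  W12={x4} W13={x6,x8} W23={x3}
C dims 3,3; δ0: rk 3, SNF 1^2·2
degree 0: 3−3−0 = 0 → Ȟ^0 ≅ 0
degree 1: 3−0−3 = 0 plus torsion [2] → Ȟ^1 ≅ Z/2
degree 2: 0−0−0 = 0 → Ȟ^2 ≅ 0

Ȟ^0 = 0, Ȟ^1 = Z/2 and Ȟ^2 = 0


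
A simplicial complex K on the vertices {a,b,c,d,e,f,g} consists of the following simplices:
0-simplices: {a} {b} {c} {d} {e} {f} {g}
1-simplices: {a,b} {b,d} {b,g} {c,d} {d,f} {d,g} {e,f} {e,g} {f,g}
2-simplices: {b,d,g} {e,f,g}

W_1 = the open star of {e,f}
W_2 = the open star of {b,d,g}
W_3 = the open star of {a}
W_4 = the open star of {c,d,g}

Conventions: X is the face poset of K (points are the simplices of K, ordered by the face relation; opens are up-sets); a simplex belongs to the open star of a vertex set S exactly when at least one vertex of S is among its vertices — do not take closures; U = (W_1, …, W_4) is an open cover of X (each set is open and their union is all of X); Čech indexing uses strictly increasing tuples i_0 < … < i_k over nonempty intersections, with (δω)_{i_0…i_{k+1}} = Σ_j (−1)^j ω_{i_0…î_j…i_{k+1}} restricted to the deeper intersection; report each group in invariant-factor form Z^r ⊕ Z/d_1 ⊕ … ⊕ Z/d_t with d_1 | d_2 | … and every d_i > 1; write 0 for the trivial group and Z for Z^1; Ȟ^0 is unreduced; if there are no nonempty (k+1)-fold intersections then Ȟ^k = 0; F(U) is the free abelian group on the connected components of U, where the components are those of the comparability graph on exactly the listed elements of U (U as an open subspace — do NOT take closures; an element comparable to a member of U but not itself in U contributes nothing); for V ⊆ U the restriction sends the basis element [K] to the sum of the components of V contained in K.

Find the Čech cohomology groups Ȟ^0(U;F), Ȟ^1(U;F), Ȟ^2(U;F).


cover nerve:
  W1={{e},{f},{d,f},{e,f},{e,g},{f,g},{e,f,g}} W2={{b},{d},{g},{a,b},{b,d},{b,g},{c,d},{d,f},{d,g},{e,g},{f,g},{b,d,g},{e,f,g}} W3={{a},{a,b}} W4={{c},{d},{g},{b,d},{b,g},{c,d},{d,f},{d,g},{e,g},{f,g},{b,d,g},{e,f,g}}
  W12={{d,f},{e,g},{f,g},{e,f,g}} W14={{d,f},{e,g},{f,g},{e,f,g}} W23={{a,b}} W24={{d},{g},{b,d},{b,g},{c,d},{d,f},{d,g},{e,g},{f,g},{b,d,g},{e,f,g}}
  W124={{d,f},{e,g},{f,g},{e,f,g}}
components per intersection:
  W1: {{e},{f},{d,f},{e,f},{e,g},{f,g},{e,f,g}}
  W2: {{b},{d},{g},{a,b},{b,d},{b,g},{c,d},{d,f},{d,g},{e,g},{f,g},{b,d,g},{e,f,g}}
  W3: {{a},{a,b}}
  W4: {{c},{d},{g},{b,d},{b,g},{c,d},{d,f},{d,g},{e,g},{f,g},{b,d,g},{e,f,g}}
  W12: {{d,f}} {{e,g},{f,g},{e,f,g}}
  W14: {{d,f}} {{e,g},{f,g},{e,f,g}}
  W23: {{a,b}}
  W24: {{d},{g},{b,d},{b,g},{c,d},{d,f},{d,g},{e,g},{f,g},{b,d,g},{e,f,g}}
  W124: {{d,f}} {{e,g},{f,g},{e,f,g}}
C dims 4,6,2; δ0: rk 3, SNF 1^3; δ1: rk 2, SNF 1^2
Ȟ^0: (4−3)−0=1 ⇒ Z
Ȟ^1: (6−2)−3=1 ⇒ Z
Ȟ^2: (2−0)−2=0 ⇒ 0

Ȟ^0 = Z, Ȟ^1 = Z and Ȟ^2 = 0


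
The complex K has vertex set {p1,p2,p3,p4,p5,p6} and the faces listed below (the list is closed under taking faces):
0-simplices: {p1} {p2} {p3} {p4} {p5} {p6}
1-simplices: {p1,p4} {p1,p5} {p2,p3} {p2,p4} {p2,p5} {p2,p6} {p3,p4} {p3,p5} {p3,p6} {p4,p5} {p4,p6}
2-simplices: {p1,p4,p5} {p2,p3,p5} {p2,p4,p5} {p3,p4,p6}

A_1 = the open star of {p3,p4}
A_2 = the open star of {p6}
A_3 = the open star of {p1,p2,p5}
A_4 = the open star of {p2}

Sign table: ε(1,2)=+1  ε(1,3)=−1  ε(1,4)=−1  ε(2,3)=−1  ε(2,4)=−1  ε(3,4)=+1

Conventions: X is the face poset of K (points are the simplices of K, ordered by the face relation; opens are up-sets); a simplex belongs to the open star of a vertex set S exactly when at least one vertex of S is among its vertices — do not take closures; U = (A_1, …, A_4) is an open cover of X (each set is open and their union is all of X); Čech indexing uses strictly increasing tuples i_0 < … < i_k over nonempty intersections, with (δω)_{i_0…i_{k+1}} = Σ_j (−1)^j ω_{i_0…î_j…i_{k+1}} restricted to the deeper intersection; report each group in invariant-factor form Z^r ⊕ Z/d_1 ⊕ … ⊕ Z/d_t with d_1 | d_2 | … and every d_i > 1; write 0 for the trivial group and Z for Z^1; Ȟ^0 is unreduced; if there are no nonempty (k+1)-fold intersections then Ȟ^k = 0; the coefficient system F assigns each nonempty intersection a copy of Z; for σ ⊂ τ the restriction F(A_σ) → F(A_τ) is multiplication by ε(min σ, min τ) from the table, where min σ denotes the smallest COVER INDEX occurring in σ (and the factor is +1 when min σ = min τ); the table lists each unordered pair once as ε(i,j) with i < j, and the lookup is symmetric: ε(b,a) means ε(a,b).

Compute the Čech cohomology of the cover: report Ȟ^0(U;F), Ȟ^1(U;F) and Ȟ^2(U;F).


nonempty intersections:
  A1={{p3},{p4},{p1,p4},{p2,p3},{p2,p4},{p3,p4},{p3,p5},{p3,p6},{p4,p5},{p4,p6},{p1,p4,p5},{p2,p3,p5},{p2,p4,p5},{p3,p4,p6}} A2={{p6},{p2,p6},{p3,p6},{p4,p6},{p3,p4,p6}} A3={{p1},{p2},{p5},{p1,p4},{p1,p5},{p2,p3},{p2,p4},{p2,p5},{p2,p6},{p3,p5},{p4,p5},{p1,p4,p5},{p2,p3,p5},{p2,p4,p5}} A4={{p2},{p2,p3},{p2,p4},{p2,p5},{p2,p6},{p2,p3,p5},{p2,p4,p5}}
  A12={{p3,p6},{p4,p6},{p3,p4,p6}} A13={{p1,p4},{p2,p3},{p2,p4},{p3,p5},{p4,p5},{p1,p4,p5},{p2,p3,p5},{p2,p4,p5}} A14={{p2,p3},{p2,p4},{p2,p3,p5},{p2,p4,p5}} A23={{p2,p6}} A24={{p2,p6}} A34={{p2},{p2,p3},{p2,p4},{p2,p5},{p2,p6},{p2,p3,p5},{p2,p4,p5}}
  A134={{p2,p3},{p2,p4},{p2,p3,p5},{p2,p4,p5}} A234={{p2,p6}}
C dims 4,6,2; δ0: rk 3, SNF 1^3; δ1: rk 2, SNF 1^2
Ȟ^0: (4−3)−0=1 ⇒ Z
Ȟ^1: (6−2)−3=1 ⇒ Z
Ȟ^2: (2−0)−2=0 ⇒ 0

Ȟ^0 ≅ Z,  Ȟ^1 ≅ Z,  Ȟ^2 ≅ 0


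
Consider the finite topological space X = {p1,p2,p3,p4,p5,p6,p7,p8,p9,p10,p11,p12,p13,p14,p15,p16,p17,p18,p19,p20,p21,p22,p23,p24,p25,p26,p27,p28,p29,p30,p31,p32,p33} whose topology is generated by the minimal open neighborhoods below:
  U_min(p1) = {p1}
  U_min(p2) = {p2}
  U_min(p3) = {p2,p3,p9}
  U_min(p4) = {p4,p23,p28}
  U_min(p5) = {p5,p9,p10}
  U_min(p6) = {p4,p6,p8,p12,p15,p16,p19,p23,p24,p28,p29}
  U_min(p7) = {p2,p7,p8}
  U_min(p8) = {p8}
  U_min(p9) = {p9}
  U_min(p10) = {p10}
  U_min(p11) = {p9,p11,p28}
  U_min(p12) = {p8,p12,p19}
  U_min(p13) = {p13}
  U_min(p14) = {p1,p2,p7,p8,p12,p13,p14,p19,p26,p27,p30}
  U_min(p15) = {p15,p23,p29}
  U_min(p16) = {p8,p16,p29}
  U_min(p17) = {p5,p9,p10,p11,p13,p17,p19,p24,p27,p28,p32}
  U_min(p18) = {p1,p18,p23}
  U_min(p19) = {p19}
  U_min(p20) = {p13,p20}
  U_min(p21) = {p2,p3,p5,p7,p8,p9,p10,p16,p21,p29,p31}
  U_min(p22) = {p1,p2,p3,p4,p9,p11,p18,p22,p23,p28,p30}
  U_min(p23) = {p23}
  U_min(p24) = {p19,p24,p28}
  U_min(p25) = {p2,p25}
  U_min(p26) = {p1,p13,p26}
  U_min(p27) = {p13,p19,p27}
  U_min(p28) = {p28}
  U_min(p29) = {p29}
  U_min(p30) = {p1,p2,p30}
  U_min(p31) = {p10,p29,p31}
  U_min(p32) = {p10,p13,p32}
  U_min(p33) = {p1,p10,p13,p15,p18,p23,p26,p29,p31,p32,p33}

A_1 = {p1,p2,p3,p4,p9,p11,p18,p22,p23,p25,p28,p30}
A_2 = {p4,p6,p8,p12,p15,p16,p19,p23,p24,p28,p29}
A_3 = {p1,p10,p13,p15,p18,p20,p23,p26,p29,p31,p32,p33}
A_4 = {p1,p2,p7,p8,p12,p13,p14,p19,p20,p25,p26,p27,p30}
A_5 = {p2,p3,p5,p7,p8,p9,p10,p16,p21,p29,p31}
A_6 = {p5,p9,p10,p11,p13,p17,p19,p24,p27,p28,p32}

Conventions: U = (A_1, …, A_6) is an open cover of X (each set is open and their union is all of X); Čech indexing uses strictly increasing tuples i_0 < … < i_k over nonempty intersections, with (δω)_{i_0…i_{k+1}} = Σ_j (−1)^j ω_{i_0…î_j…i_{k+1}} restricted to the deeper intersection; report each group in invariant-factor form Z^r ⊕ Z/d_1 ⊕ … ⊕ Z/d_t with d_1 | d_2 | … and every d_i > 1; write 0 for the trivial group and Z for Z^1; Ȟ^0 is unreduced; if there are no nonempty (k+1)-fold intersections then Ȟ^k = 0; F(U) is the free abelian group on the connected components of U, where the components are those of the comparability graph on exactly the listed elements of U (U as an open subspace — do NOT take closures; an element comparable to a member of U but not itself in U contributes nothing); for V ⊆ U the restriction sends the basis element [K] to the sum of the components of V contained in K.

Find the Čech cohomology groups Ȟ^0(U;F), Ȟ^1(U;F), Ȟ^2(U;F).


Ȟ^0(U;F) ≅ Z, Ȟ^1(U;F) ≅ 0 and Ȟ^2(U;F) ≅ Z/2

cover nerve:
  A12={p4,p23,p28} A13={p1,p18,p23} A14={p1,p2,p25,p30} A15={p2,p3,p9} A16={p9,p11,p28} A23={p15,p23,p29} A24={p8,p12,p19} A25={p8,p16,p29} A26={p19,p24,p28} A34={p1,p13,p20,p26} A35={p10,p29,p31} A36={p10,p13,p32} A45={p2,p7,p8} A46={p13,p19,p27} A56={p5,p9,p10}
  A123={p23} A126={p28} A134={p1} A145={p2} A156={p9} A235={p29} A245={p8} A246={p19} A346={p13} A356={p10}
components per intersection:
  A1: {p1,p2,p3,p4,p9,p11,p18,p22,p23,p25,p28,p30}
  A2: {p4,p6,p8,p12,p15,p16,p19,p23,p24,p28,p29}
  A3: {p1,p10,p13,p15,p18,p20,p23,p26,p29,p31,p32,p33}
  A4: {p1,p2,p7,p8,p12,p13,p14,p19,p20,p25,p26,p27,p30}
  A5: {p2,p3,p5,p7,p8,p9,p10,p16,p21,p29,p31}
  A6: {p5,p9,p10,p11,p13,p17,p19,p24,p27,p28,p32}
  A12: {p4,p23,p28}
  A13: {p1,p18,p23}
  A14: {p1,p2,p25,p30}
  A15: {p2,p3,p9}
  A16: {p9,p11,p28}
  A23: {p15,p23,p29}
  A24: {p8,p12,p19}
  A25: {p8,p16,p29}
  A26: {p19,p24,p28}
  A34: {p1,p13,p20,p26}
  A35: {p10,p29,p31}
  A36: {p10,p13,p32}
  A45: {p2,p7,p8}
  A46: {p13,p19,p27}
  A56: {p5,p9,p10}
  A123: {p23}
  A126: {p28}
  A134: {p1}
  A145: {p2}
  A156: {p9}
  A235: {p29}
  A245: {p8}
  A246: {p19}
  A346: {p13}
  A356: {p10}
C dims 6,15,10; δ0: rk 5, SNF 1^5; δ1: rk 10, SNF 1^9·2
Ȟ^0: (6−5)−0=1 ⇒ Z
Ȟ^1: (15−10)−5=0 ⇒ 0
Ȟ^2: (10−0)−10=0 plus torsion [2] ⇒ Z/2


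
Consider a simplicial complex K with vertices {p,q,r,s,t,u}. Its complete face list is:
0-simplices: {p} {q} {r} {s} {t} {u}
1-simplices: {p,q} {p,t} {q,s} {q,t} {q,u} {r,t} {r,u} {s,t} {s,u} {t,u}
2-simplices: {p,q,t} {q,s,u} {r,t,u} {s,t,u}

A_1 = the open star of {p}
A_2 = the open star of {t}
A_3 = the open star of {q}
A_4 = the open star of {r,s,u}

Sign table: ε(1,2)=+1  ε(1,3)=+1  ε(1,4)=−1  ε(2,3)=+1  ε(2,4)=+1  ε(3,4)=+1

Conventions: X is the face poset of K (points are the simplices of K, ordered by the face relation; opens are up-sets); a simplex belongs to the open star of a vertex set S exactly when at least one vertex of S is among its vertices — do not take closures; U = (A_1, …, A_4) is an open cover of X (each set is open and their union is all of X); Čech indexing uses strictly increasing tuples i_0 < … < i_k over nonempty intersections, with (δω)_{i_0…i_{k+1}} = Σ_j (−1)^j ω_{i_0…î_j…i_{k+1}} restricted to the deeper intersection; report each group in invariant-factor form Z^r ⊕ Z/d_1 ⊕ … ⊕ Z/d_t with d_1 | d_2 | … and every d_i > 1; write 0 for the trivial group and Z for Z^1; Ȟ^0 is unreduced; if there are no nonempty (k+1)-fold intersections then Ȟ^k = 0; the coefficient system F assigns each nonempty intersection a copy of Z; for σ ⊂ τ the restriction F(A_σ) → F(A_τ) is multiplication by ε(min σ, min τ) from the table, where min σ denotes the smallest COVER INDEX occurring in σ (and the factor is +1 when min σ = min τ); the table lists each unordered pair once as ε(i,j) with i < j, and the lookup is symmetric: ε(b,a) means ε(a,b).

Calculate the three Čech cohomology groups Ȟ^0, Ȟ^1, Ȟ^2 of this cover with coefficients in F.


nonempty overlaps:
  A1={{p},{p,q},{p,t},{p,q,t}} A2={{t},{p,t},{q,t},{r,t},{s,t},{t,u},{p,q,t},{r,t,u},{s,t,u}} A3={{q},{p,q},{q,s},{q,t},{q,u},{p,q,t},{q,s,u}} A4={{r},{s},{u},{q,s},{q,u},{r,t},{r,u},{s,t},{s,u},{t,u},{q,s,u},{r,t,u},{s,t,u}}
  A12={{p,t},{p,q,t}} A13={{p,q},{p,q,t}} A23={{q,t},{p,q,t}} A24={{r,t},{s,t},{t,u},{r,t,u},{s,t,u}} A34={{q,s},{q,u},{q,s,u}}
  A123={{p,q,t}}
C dims 4,5,1; δ0: rk 3, SNF 1^3; δ1: rk 1, SNF 1^1
degree 0: 4−3−0 = 1 → Ȟ^0 ≅ Z
degree 1: 5−1−3 = 1 → Ȟ^1 ≅ Z
degree 2: 1−0−1 = 0 → Ȟ^2 ≅ 0

Ȟ^0 = Z; Ȟ^1 = Z; Ȟ^2 = 0


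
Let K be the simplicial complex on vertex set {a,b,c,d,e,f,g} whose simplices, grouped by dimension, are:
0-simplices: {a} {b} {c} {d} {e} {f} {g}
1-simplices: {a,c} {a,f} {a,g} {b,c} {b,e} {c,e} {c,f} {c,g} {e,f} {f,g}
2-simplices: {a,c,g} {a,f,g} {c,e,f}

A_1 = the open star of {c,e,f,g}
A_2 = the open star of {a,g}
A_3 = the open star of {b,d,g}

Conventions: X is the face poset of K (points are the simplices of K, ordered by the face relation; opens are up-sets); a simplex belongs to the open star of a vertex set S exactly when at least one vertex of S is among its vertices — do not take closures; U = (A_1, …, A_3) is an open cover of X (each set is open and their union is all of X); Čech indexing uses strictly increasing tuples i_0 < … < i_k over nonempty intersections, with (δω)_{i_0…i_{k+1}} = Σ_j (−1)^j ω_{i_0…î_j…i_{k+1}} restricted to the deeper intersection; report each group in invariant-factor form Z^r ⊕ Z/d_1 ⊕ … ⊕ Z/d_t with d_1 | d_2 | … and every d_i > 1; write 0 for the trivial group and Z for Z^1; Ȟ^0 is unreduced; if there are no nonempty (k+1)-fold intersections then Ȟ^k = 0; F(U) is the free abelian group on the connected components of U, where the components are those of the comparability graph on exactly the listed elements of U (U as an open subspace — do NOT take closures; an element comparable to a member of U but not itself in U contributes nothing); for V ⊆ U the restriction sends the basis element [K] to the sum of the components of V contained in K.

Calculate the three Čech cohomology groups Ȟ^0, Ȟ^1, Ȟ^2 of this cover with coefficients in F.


nonempty intersections:
  A1={{c},{e},{f},{g},{a,c},{a,f},{a,g},{b,c},{b,e},{c,e},{c,f},{c,g},{e,f},{f,g},{a,c,g},{a,f,g},{c,e,f}} A2={{a},{g},{a,c},{a,f},{a,g},{c,g},{f,g},{a,c,g},{a,f,g}} A3={{b},{d},{g},{a,g},{b,c},{b,e},{c,g},{f,g},{a,c,g},{a,f,g}}
  A12={{g},{a,c},{a,f},{a,g},{c,g},{f,g},{a,c,g},{a,f,g}} A13={{g},{a,g},{b,c},{b,e},{c,g},{f,g},{a,c,g},{a,f,g}} A23={{g},{a,g},{c,g},{f,g},{a,c,g},{a,f,g}}
  A123={{g},{a,g},{c,g},{f,g},{a,c,g},{a,f,g}}
components per intersection:
  A1: {{c},{e},{f},{g},{a,c},{a,f},{a,g},{b,c},{b,e},{c,e},{c,f},{c,g},{e,f},{f,g},{a,c,g},{a,f,g},{c,e,f}}
  A2: {{a},{g},{a,c},{a,f},{a,g},{c,g},{f,g},{a,c,g},{a,f,g}}
  A3: {{b},{b,c},{b,e}} {{d}} {{g},{a,g},{c,g},{f,g},{a,c,g},{a,f,g}}
  A12: {{g},{a,c},{a,f},{a,g},{c,g},{f,g},{a,c,g},{a,f,g}}
  A13: {{g},{a,g},{c,g},{f,g},{a,c,g},{a,f,g}} {{b,c}} {{b,e}}
  A23: {{g},{a,g},{c,g},{f,g},{a,c,g},{a,f,g}}
  A123: {{g},{a,g},{c,g},{f,g},{a,c,g},{a,f,g}}
C dims 5,5,1; δ0: rk 3, SNF 1^3; δ1: rk 1, SNF 1^1
Ȟ^0: (5−3)−0=2 ⇒ Z^2
Ȟ^1: (5−1)−3=1 ⇒ Z
Ȟ^2: (1−0)−1=0 ⇒ 0

Ȟ^0(U;F) ≅ Z^2, Ȟ^1(U;F) ≅ Z and Ȟ^2(U;F) ≅ 0


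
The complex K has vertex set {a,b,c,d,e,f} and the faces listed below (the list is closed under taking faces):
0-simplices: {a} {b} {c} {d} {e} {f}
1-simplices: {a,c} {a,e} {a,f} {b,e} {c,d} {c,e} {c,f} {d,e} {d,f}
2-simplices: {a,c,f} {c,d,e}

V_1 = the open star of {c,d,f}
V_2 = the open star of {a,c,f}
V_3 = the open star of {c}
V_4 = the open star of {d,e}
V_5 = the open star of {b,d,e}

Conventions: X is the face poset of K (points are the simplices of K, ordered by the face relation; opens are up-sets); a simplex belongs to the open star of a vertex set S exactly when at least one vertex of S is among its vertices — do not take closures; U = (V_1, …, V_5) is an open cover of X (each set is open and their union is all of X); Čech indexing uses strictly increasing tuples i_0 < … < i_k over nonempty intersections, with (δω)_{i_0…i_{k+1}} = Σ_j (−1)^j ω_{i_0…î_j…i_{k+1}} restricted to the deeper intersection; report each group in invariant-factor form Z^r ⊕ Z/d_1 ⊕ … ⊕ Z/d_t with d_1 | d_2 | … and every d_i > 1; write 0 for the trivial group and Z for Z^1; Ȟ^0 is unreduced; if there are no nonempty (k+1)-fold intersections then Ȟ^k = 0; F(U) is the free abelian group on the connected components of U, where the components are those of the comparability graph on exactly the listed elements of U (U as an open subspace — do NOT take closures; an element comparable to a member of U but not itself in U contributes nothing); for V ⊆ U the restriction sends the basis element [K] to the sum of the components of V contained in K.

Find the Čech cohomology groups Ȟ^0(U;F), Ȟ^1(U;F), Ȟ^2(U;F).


nonempty intersections:
  V1={{c},{d},{f},{a,c},{a,f},{c,d},{c,e},{c,f},{d,e},{d,f},{a,c,f},{c,d,e}} V2={{a},{c},{f},{a,c},{a,e},{a,f},{c,d},{c,e},{c,f},{d,f},{a,c,f},{c,d,e}} V3={{c},{a,c},{c,d},{c,e},{c,f},{a,c,f},{c,d,e}} V4={{d},{e},{a,e},{b,e},{c,d},{c,e},{d,e},{d,f},{c,d,e}} V5={{b},{d},{e},{a,e},{b,e},{c,d},{c,e},{d,e},{d,f},{c,d,e}}
  V12={{c},{f},{a,c},{a,f},{c,d},{c,e},{c,f},{d,f},{a,c,f},{c,d,e}} V13={{c},{a,c},{c,d},{c,e},{c,f},{a,c,f},{c,d,e}} V14={{d},{c,d},{c,e},{d,e},{d,f},{c,d,e}} V15={{d},{c,d},{c,e},{d,e},{d,f},{c,d,e}} V23={{c},{a,c},{c,d},{c,e},{c,f},{a,c,f},{c,d,e}} V24={{a,e},{c,d},{c,e},{d,f},{c,d,e}} V25={{a,e},{c,d},{c,e},{d,f},{c,d,e}} V34={{c,d},{c,e},{c,d,e}} V35={{c,d},{c,e},{c,d,e}} V45={{d},{e},{a,e},{b,e},{c,d},{c,e},{d,e},{d,f},{c,d,e}}
  V123={{c},{a,c},{c,d},{c,e},{c,f},{a,c,f},{c,d,e}} V124={{c,d},{c,e},{d,f},{c,d,e}} V125={{c,d},{c,e},{d,f},{c,d,e}} V134={{c,d},{c,e},{c,d,e}} V135={{c,d},{c,e},{c,d,e}} V145={{d},{c,d},{c,e},{d,e},{d,f},{c,d,e}} V234={{c,d},{c,e},{c,d,e}} V235={{c,d},{c,e},{c,d,e}} V245={{a,e},{c,d},{c,e},{d,f},{c,d,e}} V345={{c,d},{c,e},{c,d,e}}
  V1234={{c,d},{c,e},{c,d,e}} V1235={{c,d},{c,e},{c,d,e}} V1245={{c,d},{c,e},{d,f},{c,d,e}} V1345={{c,d},{c,e},{c,d,e}} V2345={{c,d},{c,e},{c,d,e}}
  V12345={{c,d},{c,e},{c,d,e}}
components per intersection:
  V1: {{c},{d},{f},{a,c},{a,f},{c,d},{c,e},{c,f},{d,e},{d,f},{a,c,f},{c,d,e}}
  V2: {{a},{c},{f},{a,c},{a,e},{a,f},{c,d},{c,e},{c,f},{d,f},{a,c,f},{c,d,e}}
  V3: {{c},{a,c},{c,d},{c,e},{c,f},{a,c,f},{c,d,e}}
  V4: {{d},{e},{a,e},{b,e},{c,d},{c,e},{d,e},{d,f},{c,d,e}}
  V5: {{b},{d},{e},{a,e},{b,e},{c,d},{c,e},{d,e},{d,f},{c,d,e}}
  V12: {{c},{f},{a,c},{a,f},{c,d},{c,e},{c,f},{d,f},{a,c,f},{c,d,e}}
  V13: {{c},{a,c},{c,d},{c,e},{c,f},{a,c,f},{c,d,e}}
  V14: {{d},{c,d},{c,e},{d,e},{d,f},{c,d,e}}
  V15: {{d},{c,d},{c,e},{d,e},{d,f},{c,d,e}}
  V23: {{c},{a,c},{c,d},{c,e},{c,f},{a,c,f},{c,d,e}}
  V24: {{a,e}} {{c,d},{c,e},{c,d,e}} {{d,f}}
  V25: {{a,e}} {{c,d},{c,e},{c,d,e}} {{d,f}}
  V34: {{c,d},{c,e},{c,d,e}}
  V35: {{c,d},{c,e},{c,d,e}}
  V45: {{d},{e},{a,e},{b,e},{c,d},{c,e},{d,e},{d,f},{c,d,e}}
  V123: {{c},{a,c},{c,d},{c,e},{c,f},{a,c,f},{c,d,e}}
  V124: {{c,d},{c,e},{c,d,e}} {{d,f}}
  V125: {{c,d},{c,e},{c,d,e}} {{d,f}}
  V134: {{c,d},{c,e},{c,d,e}}
  V135: {{c,d},{c,e},{c,d,e}}
  V145: {{d},{c,d},{c,e},{d,e},{d,f},{c,d,e}}
  V234: {{c,d},{c,e},{c,d,e}}
  V235: {{c,d},{c,e},{c,d,e}}
  V245: {{a,e}} {{c,d},{c,e},{c,d,e}} {{d,f}}
  V345: {{c,d},{c,e},{c,d,e}}
  V1234: {{c,d},{c,e},{c,d,e}}
  V1235: {{c,d},{c,e},{c,d,e}}
  V1245: {{c,d},{c,e},{c,d,e}} {{d,f}}
  V1345: {{c,d},{c,e},{c,d,e}}
  V2345: {{c,d},{c,e},{c,d,e}}
  V12345: {{c,d},{c,e},{c,d,e}}
C dims 5,14,14,6; δ0: rk 4, SNF 1^4; δ1: rk 9, SNF 1^9; δ2: rk 5, SNF 1^5
Ȟ^0: (5−4)−0=1 ⇒ Z
Ȟ^1: (14−9)−4=1 ⇒ Z
Ȟ^2: (14−5)−9=0 ⇒ 0

Ȟ^0 = Z; Ȟ^1 = Z; Ȟ^2 = 0


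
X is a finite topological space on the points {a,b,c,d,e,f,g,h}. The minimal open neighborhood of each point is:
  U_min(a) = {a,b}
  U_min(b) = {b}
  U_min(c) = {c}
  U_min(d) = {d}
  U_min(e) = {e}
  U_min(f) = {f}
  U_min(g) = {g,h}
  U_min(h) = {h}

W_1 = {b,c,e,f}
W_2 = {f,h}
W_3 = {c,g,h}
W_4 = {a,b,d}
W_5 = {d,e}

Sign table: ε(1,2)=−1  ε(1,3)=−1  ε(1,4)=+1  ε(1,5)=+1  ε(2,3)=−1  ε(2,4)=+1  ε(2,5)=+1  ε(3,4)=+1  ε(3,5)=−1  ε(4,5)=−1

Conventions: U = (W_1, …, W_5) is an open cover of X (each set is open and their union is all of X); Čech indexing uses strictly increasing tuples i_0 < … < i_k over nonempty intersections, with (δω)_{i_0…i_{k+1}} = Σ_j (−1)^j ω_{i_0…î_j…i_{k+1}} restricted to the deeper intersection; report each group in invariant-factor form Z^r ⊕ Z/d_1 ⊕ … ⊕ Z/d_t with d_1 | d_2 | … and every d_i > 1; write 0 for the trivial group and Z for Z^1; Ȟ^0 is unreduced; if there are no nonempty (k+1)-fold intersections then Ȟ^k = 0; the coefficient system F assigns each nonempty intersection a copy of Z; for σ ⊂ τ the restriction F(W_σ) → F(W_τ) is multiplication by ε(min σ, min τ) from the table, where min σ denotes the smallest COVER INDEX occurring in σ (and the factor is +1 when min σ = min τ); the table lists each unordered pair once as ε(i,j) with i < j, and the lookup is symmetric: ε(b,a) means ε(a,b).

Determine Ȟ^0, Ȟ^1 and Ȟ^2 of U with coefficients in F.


intersection data:
  W12={f} W13={c} W14={b} W15={e} W23={h} W45={d}
C dims 5,6; δ0: rk 5, SNF 1^4·2
Ȟ^0 = (5 − 5) − 0 = 0, so Ȟ^0 ≅ 0
Ȟ^1 = (6 − 0) − 5 = 1 plus torsion [2], so Ȟ^1 ≅ Z ⊕ Z/2
Ȟ^2 = (0 − 0) − 0 = 0, so Ȟ^2 ≅ 0

Ȟ^0 ≅ 0, Ȟ^1 ≅ Z ⊕ Z/2, Ȟ^2 ≅ 0


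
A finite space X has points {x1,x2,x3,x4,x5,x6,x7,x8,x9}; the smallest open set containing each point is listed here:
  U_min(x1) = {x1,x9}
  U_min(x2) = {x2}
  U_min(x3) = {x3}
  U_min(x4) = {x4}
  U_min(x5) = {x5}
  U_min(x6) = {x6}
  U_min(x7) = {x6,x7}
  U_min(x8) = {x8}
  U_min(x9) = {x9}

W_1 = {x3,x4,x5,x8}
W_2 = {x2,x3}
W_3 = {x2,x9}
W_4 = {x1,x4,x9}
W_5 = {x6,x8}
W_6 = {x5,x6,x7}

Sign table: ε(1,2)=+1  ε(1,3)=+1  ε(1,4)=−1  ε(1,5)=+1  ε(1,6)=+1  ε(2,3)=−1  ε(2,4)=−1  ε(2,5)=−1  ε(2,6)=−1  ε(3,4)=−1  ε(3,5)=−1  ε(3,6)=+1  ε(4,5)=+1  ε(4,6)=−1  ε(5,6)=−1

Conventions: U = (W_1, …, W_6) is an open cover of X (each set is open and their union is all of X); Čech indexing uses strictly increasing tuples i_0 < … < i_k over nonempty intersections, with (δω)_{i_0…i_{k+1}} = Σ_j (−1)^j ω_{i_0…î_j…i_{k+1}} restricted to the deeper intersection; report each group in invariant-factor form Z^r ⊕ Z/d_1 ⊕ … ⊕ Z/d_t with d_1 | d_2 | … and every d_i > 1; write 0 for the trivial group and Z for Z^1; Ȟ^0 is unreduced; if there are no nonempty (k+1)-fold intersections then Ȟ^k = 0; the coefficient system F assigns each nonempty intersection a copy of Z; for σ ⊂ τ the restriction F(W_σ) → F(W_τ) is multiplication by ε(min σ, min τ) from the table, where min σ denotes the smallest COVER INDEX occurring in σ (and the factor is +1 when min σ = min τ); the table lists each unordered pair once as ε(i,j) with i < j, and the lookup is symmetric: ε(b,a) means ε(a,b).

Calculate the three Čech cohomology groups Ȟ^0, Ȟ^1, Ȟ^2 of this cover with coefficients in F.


cover nerve:
  W12={x3} W14={x4} W15={x8} W16={x5} W23={x2} W34={x9} W56={x6}
C dims 6,7; δ0: rk 6, SNF 1^5·2
Ȟ^0: (6−6)−0=0 ⇒ 0
Ȟ^1: (7−0)−6=1 plus torsion [2] ⇒ Z ⊕ Z/2
Ȟ^2: (0−0)−0=0 ⇒ 0

Ȟ^0 = 0, Ȟ^1 = Z ⊕ Z/2 and Ȟ^2 = 0


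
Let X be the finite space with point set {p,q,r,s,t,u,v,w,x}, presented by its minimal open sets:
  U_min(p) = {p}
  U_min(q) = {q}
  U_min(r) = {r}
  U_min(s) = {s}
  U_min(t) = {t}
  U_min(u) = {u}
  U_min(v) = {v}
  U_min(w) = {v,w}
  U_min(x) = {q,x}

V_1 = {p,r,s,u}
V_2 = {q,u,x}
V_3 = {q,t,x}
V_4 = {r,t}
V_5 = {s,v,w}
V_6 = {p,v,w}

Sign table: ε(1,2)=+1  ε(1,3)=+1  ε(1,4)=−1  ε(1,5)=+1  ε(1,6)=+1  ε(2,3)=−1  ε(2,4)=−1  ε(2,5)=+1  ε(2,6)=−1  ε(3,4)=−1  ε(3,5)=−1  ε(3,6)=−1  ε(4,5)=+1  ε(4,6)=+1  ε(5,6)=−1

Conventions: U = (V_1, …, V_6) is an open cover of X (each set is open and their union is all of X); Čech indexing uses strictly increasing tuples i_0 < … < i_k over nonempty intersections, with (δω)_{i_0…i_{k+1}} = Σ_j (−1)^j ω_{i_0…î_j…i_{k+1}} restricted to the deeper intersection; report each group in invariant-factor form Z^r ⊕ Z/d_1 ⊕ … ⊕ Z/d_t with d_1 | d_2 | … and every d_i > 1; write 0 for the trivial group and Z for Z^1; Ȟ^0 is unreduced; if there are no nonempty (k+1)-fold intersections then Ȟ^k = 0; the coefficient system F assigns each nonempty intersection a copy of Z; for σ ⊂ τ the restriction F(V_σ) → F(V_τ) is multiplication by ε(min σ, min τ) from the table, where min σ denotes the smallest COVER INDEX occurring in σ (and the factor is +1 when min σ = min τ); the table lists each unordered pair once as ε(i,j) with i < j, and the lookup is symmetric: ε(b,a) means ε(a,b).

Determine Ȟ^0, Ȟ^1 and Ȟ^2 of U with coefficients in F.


Ȟ^0 ≅ 0, Ȟ^1 ≅ Z ⊕ Z/2 and Ȟ^2 ≅ 0

intersection data:
  V12={u} V14={r} V15={s} V16={p} V23={q,x} V34={t} V56={v,w}
C dims 6,7; δ0: rk 6, SNF 1^5·2
Ȟ^0 = (6 − 6) − 0 = 0, so Ȟ^0 ≅ 0
Ȟ^1 = (7 − 0) − 6 = 1 plus torsion [2], so Ȟ^1 ≅ Z ⊕ Z/2
Ȟ^2 = (0 − 0) − 0 = 0, so Ȟ^2 ≅ 0


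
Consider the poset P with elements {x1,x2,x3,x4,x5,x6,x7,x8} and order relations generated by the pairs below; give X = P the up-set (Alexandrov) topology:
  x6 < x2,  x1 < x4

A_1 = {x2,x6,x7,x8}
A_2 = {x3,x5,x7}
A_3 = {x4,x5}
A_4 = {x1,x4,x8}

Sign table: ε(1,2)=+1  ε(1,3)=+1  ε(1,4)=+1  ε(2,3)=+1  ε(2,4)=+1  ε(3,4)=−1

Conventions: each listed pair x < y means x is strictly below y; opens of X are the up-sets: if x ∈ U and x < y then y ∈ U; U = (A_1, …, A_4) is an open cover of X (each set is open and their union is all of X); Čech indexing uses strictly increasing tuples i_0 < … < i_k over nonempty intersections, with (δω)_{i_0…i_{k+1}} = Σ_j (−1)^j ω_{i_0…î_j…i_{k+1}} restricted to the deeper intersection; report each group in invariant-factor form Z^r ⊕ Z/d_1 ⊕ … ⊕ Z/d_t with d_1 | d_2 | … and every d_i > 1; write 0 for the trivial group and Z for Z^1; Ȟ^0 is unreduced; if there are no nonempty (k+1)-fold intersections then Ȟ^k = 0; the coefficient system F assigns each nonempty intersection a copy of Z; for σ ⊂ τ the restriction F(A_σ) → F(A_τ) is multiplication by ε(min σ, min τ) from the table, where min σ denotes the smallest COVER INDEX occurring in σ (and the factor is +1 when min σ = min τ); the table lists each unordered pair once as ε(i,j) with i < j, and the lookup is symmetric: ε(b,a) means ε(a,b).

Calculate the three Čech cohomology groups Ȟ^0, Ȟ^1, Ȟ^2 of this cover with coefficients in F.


Ȟ^0 = 0, Ȟ^1 = Z/2 and Ȟ^2 = 0

cover nerve:
  A12={x7} A14={x8} A23={x5} A34={x4}
C dims 4,4; δ0: rk 4, SNF 1^3·2
Ȟ^0: (4−4)−0=0 ⇒ 0
Ȟ^1: (4−0)−4=0 plus torsion [2] ⇒ Z/2
Ȟ^2: (0−0)−0=0 ⇒ 0


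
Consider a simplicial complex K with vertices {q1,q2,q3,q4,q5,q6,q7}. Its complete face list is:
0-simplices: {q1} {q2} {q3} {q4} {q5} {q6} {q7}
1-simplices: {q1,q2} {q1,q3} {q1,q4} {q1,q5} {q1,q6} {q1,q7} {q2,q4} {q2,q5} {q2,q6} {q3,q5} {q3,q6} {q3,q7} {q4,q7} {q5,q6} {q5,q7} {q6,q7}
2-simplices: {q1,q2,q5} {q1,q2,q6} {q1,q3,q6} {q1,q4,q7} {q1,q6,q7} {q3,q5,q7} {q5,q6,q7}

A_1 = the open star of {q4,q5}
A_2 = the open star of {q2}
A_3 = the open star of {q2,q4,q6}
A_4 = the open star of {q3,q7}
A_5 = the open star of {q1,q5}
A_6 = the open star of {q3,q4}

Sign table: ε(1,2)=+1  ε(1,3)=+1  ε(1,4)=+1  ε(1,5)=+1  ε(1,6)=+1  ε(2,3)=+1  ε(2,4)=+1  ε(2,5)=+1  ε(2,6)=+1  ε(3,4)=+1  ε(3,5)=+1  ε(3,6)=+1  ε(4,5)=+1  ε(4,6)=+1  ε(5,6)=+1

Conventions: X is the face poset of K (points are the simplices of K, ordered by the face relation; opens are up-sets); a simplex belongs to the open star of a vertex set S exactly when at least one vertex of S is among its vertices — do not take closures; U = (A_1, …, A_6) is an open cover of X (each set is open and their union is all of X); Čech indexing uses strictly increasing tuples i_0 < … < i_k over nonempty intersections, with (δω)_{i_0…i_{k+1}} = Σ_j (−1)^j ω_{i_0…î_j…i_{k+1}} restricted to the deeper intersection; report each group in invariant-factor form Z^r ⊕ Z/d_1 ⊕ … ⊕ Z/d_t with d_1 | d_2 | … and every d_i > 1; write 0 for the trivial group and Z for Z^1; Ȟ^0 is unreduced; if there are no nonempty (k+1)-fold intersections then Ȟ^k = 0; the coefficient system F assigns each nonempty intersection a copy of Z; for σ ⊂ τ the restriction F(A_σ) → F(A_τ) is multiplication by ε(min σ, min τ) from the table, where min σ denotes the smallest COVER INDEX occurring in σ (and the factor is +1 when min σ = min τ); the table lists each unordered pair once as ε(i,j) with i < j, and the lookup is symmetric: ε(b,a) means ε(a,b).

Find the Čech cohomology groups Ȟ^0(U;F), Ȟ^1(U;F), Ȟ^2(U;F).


intersection data:
  A1={{q4},{q5},{q1,q4},{q1,q5},{q2,q4},{q2,q5},{q3,q5},{q4,q7},{q5,q6},{q5,q7},{q1,q2,q5},{q1,q4,q7},{q3,q5,q7},{q5,q6,q7}} A2={{q2},{q1,q2},{q2,q4},{q2,q5},{q2,q6},{q1,q2,q5},{q1,q2,q6}} A3={{q2},{q4},{q6},{q1,q2},{q1,q4},{q1,q6},{q2,q4},{q2,q5},{q2,q6},{q3,q6},{q4,q7},{q5,q6},{q6,q7},{q1,q2,q5},{q1,q2,q6},{q1,q3,q6},{q1,q4,q7},{q1,q6,q7},{q5,q6,q7}} A4={{q3},{q7},{q1,q3},{q1,q7},{q3,q5},{q3,q6},{q3,q7},{q4,q7},{q5,q7},{q6,q7},{q1,q3,q6},{q1,q4,q7},{q1,q6,q7},{q3,q5,q7},{q5,q6,q7}} A5={{q1},{q5},{q1,q2},{q1,q3},{q1,q4},{q1,q5},{q1,q6},{q1,q7},{q2,q5},{q3,q5},{q5,q6},{q5,q7},{q1,q2,q5},{q1,q2,q6},{q1,q3,q6},{q1,q4,q7},{q1,q6,q7},{q3,q5,q7},{q5,q6,q7}} A6={{q3},{q4},{q1,q3},{q1,q4},{q2,q4},{q3,q5},{q3,q6},{q3,q7},{q4,q7},{q1,q3,q6},{q1,q4,q7},{q3,q5,q7}}
  A12={{q2,q4},{q2,q5},{q1,q2,q5}} A13={{q4},{q1,q4},{q2,q4},{q2,q5},{q4,q7},{q5,q6},{q1,q2,q5},{q1,q4,q7},{q5,q6,q7}} A14={{q3,q5},{q4,q7},{q5,q7},{q1,q4,q7},{q3,q5,q7},{q5,q6,q7}} A15={{q5},{q1,q4},{q1,q5},{q2,q5},{q3,q5},{q5,q6},{q5,q7},{q1,q2,q5},{q1,q4,q7},{q3,q5,q7},{q5,q6,q7}} A16={{q4},{q1,q4},{q2,q4},{q3,q5},{q4,q7},{q1,q4,q7},{q3,q5,q7}} A23={{q2},{q1,q2},{q2,q4},{q2,q5},{q2,q6},{q1,q2,q5},{q1,q2,q6}} A25={{q1,q2},{q2,q5},{q1,q2,q5},{q1,q2,q6}} A26={{q2,q4}} A34={{q3,q6},{q4,q7},{q6,q7},{q1,q3,q6},{q1,q4,q7},{q1,q6,q7},{q5,q6,q7}} A35={{q1,q2},{q1,q4},{q1,q6},{q2,q5},{q5,q6},{q1,q2,q5},{q1,q2,q6},{q1,q3,q6},{q1,q4,q7},{q1,q6,q7},{q5,q6,q7}} A36={{q4},{q1,q4},{q2,q4},{q3,q6},{q4,q7},{q1,q3,q6},{q1,q4,q7}} A45={{q1,q3},{q1,q7},{q3,q5},{q5,q7},{q1,q3,q6},{q1,q4,q7},{q1,q6,q7},{q3,q5,q7},{q5,q6,q7}} A46={{q3},{q1,q3},{q3,q5},{q3,q6},{q3,q7},{q4,q7},{q1,q3,q6},{q1,q4,q7},{q3,q5,q7}} A56={{q1,q3},{q1,q4},{q3,q5},{q1,q3,q6},{q1,q4,q7},{q3,q5,q7}}
  A123={{q2,q4},{q2,q5},{q1,q2,q5}} A125={{q2,q5},{q1,q2,q5}} A126={{q2,q4}} A134={{q4,q7},{q1,q4,q7},{q5,q6,q7}} A135={{q1,q4},{q2,q5},{q5,q6},{q1,q2,q5},{q1,q4,q7},{q5,q6,q7}} A136={{q4},{q1,q4},{q2,q4},{q4,q7},{q1,q4,q7}} A145={{q3,q5},{q5,q7},{q1,q4,q7},{q3,q5,q7},{q5,q6,q7}} A146={{q3,q5},{q4,q7},{q1,q4,q7},{q3,q5,q7}} A156={{q1,q4},{q3,q5},{q1,q4,q7},{q3,q5,q7}} A235={{q1,q2},{q2,q5},{q1,q2,q5},{q1,q2,q6}} A236={{q2,q4}} A345={{q1,q3,q6},{q1,q4,q7},{q1,q6,q7},{q5,q6,q7}} A346={{q3,q6},{q4,q7},{q1,q3,q6},{q1,q4,q7}} A356={{q1,q4},{q1,q3,q6},{q1,q4,q7}} A456={{q1,q3},{q3,q5},{q1,q3,q6},{q1,q4,q7},{q3,q5,q7}}
  A1235={{q2,q5},{q1,q2,q5}} A1236={{q2,q4}} A1345={{q1,q4,q7},{q5,q6,q7}} A1346={{q4,q7},{q1,q4,q7}} A1356={{q1,q4},{q1,q4,q7}} A1456={{q3,q5},{q1,q4,q7},{q3,q5,q7}} A3456={{q1,q3,q6},{q1,q4,q7}}
  A13456={{q1,q4,q7}}
C dims 6,14,15,7; δ0: rk 5, SNF 1^5; δ1: rk 9, SNF 1^9; δ2: rk 6, SNF 1^6
Ȟ^0 = (6 − 5) − 0 = 1, so Ȟ^0 ≅ Z
Ȟ^1 = (14 − 9) − 5 = 0, so Ȟ^1 ≅ 0
Ȟ^2 = (15 − 6) − 9 = 0, so Ȟ^2 ≅ 0

Ȟ^0 = Z,  Ȟ^1 = 0,  Ȟ^2 = 0


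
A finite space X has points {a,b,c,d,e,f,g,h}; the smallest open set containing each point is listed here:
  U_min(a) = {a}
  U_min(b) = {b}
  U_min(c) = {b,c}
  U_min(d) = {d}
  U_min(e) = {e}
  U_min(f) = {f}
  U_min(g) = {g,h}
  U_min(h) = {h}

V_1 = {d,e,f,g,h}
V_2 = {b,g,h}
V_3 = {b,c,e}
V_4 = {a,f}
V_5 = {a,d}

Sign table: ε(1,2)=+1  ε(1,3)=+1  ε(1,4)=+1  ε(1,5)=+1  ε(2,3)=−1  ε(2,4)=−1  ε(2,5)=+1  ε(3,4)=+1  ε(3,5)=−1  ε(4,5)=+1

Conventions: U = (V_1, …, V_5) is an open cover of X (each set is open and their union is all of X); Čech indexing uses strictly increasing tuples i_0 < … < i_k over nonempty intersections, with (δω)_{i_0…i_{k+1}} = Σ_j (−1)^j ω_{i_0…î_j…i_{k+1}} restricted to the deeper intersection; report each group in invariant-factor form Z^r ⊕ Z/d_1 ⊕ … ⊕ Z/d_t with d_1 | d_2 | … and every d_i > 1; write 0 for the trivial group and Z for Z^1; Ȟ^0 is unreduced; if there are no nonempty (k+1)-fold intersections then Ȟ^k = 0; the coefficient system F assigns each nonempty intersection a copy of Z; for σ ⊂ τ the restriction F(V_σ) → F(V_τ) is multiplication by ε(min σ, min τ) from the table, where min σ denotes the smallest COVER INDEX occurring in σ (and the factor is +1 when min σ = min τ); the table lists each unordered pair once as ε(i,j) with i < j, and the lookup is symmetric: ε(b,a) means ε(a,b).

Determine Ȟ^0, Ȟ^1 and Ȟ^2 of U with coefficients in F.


nonempty intersections:
  V12={g,h} V13={e} V14={f} V15={d} V23={b} V45={a}
C dims 5,6; δ0: rk 5, SNF 1^4·2
Ȟ^0: (5−5)−0=0 ⇒ 0
Ȟ^1: (6−0)−5=1 plus torsion [2] ⇒ Z ⊕ Z/2
Ȟ^2: (0−0)−0=0 ⇒ 0

Ȟ^0(U;F) ≅ 0, Ȟ^1(U;F) ≅ Z ⊕ Z/2 and Ȟ^2(U;F) ≅ 0


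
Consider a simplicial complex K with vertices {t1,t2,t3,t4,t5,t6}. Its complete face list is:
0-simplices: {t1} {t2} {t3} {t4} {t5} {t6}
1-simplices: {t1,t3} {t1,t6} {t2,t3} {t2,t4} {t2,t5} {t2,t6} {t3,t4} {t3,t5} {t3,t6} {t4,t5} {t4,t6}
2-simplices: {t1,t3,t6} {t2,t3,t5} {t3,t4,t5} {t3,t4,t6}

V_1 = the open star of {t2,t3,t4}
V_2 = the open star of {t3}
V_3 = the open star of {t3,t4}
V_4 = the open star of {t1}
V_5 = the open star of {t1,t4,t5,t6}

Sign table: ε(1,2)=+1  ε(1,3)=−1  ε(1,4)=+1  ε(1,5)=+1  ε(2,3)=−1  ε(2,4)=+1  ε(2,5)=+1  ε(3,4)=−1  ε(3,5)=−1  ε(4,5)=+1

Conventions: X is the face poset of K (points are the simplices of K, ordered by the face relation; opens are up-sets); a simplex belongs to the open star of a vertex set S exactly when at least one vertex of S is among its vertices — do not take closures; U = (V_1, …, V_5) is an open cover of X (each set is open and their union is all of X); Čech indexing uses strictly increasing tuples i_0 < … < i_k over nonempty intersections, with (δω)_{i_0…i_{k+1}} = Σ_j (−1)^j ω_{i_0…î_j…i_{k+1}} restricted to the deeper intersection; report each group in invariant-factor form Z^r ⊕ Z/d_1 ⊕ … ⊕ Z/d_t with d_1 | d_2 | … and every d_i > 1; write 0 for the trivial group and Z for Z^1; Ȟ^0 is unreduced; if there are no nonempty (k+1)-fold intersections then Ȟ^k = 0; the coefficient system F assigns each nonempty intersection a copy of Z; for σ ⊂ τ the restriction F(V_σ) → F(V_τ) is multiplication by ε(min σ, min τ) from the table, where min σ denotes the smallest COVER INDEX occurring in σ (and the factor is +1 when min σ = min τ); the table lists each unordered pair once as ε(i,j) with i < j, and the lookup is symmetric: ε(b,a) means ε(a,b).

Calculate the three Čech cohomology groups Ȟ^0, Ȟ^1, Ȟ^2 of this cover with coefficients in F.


cover nerve:
  V1={{t2},{t3},{t4},{t1,t3},{t2,t3},{t2,t4},{t2,t5},{t2,t6},{t3,t4},{t3,t5},{t3,t6},{t4,t5},{t4,t6},{t1,t3,t6},{t2,t3,t5},{t3,t4,t5},{t3,t4,t6}} V2={{t3},{t1,t3},{t2,t3},{t3,t4},{t3,t5},{t3,t6},{t1,t3,t6},{t2,t3,t5},{t3,t4,t5},{t3,t4,t6}} V3={{t3},{t4},{t1,t3},{t2,t3},{t2,t4},{t3,t4},{t3,t5},{t3,t6},{t4,t5},{t4,t6},{t1,t3,t6},{t2,t3,t5},{t3,t4,t5},{t3,t4,t6}} V4={{t1},{t1,t3},{t1,t6},{t1,t3,t6}} V5={{t1},{t4},{t5},{t6},{t1,t3},{t1,t6},{t2,t4},{t2,t5},{t2,t6},{t3,t4},{t3,t5},{t3,t6},{t4,t5},{t4,t6},{t1,t3,t6},{t2,t3,t5},{t3,t4,t5},{t3,t4,t6}}
  V12={{t3},{t1,t3},{t2,t3},{t3,t4},{t3,t5},{t3,t6},{t1,t3,t6},{t2,t3,t5},{t3,t4,t5},{t3,t4,t6}} V13={{t3},{t4},{t1,t3},{t2,t3},{t2,t4},{t3,t4},{t3,t5},{t3,t6},{t4,t5},{t4,t6},{t1,t3,t6},{t2,t3,t5},{t3,t4,t5},{t3,t4,t6}} V14={{t1,t3},{t1,t3,t6}} V15={{t4},{t1,t3},{t2,t4},{t2,t5},{t2,t6},{t3,t4},{t3,t5},{t3,t6},{t4,t5},{t4,t6},{t1,t3,t6},{t2,t3,t5},{t3,t4,t5},{t3,t4,t6}} V23={{t3},{t1,t3},{t2,t3},{t3,t4},{t3,t5},{t3,t6},{t1,t3,t6},{t2,t3,t5},{t3,t4,t5},{t3,t4,t6}} V24={{t1,t3},{t1,t3,t6}} V25={{t1,t3},{t3,t4},{t3,t5},{t3,t6},{t1,t3,t6},{t2,t3,t5},{t3,t4,t5},{t3,t4,t6}} V34={{t1,t3},{t1,t3,t6}} V35={{t4},{t1,t3},{t2,t4},{t3,t4},{t3,t5},{t3,t6},{t4,t5},{t4,t6},{t1,t3,t6},{t2,t3,t5},{t3,t4,t5},{t3,t4,t6}} V45={{t1},{t1,t3},{t1,t6},{t1,t3,t6}}
  V123={{t3},{t1,t3},{t2,t3},{t3,t4},{t3,t5},{t3,t6},{t1,t3,t6},{t2,t3,t5},{t3,t4,t5},{t3,t4,t6}} V124={{t1,t3},{t1,t3,t6}} V125={{t1,t3},{t3,t4},{t3,t5},{t3,t6},{t1,t3,t6},{t2,t3,t5},{t3,t4,t5},{t3,t4,t6}} V134={{t1,t3},{t1,t3,t6}} V135={{t4},{t1,t3},{t2,t4},{t3,t4},{t3,t5},{t3,t6},{t4,t5},{t4,t6},{t1,t3,t6},{t2,t3,t5},{t3,t4,t5},{t3,t4,t6}} V145={{t1,t3},{t1,t3,t6}} V234={{t1,t3},{t1,t3,t6}} V235={{t1,t3},{t3,t4},{t3,t5},{t3,t6},{t1,t3,t6},{t2,t3,t5},{t3,t4,t5},{t3,t4,t6}} V245={{t1,t3},{t1,t3,t6}} V345={{t1,t3},{t1,t3,t6}}
  V1234={{t1,t3},{t1,t3,t6}} V1235={{t1,t3},{t3,t4},{t3,t5},{t3,t6},{t1,t3,t6},{t2,t3,t5},{t3,t4,t5},{t3,t4,t6}} V1245={{t1,t3},{t1,t3,t6}} V1345={{t1,t3},{t1,t3,t6}} V2345={{t1,t3},{t1,t3,t6}}
  V12345={{t1,t3},{t1,t3,t6}}
C dims 5,10,10,5; δ0: rk 4, SNF 1^4; δ1: rk 6, SNF 1^6; δ2: rk 4, SNF 1^4
Ȟ^0: (5−4)−0=1 ⇒ Z
Ȟ^1: (10−6)−4=0 ⇒ 0
Ȟ^2: (10−4)−6=0 ⇒ 0

Ȟ^0 = Z, Ȟ^1 = 0, Ȟ^2 = 0


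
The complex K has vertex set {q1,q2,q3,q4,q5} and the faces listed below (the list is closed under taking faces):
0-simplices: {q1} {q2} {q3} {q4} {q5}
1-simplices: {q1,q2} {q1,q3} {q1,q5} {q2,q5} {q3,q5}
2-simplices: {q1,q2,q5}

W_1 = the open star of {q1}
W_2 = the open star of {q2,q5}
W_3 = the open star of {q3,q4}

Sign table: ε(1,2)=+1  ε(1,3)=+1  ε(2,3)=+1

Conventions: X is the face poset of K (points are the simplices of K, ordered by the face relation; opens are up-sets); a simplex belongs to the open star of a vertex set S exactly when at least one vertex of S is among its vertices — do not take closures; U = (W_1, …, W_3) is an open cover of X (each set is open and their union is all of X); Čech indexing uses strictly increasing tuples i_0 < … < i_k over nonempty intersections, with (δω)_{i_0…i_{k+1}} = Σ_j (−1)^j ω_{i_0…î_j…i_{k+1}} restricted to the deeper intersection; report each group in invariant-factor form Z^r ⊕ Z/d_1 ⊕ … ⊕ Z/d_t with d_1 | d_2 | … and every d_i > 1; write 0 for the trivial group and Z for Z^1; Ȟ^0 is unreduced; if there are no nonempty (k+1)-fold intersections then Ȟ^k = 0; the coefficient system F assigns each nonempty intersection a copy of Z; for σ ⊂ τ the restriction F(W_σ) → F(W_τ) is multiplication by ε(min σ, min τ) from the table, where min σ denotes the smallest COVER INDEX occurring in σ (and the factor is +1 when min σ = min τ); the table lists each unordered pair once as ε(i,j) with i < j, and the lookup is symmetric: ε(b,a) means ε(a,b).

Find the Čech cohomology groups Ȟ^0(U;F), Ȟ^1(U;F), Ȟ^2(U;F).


Ȟ^0 ≅ Z,  Ȟ^1 ≅ Z,  Ȟ^2 ≅ 0

nerve simplices:
  W1={{q1},{q1,q2},{q1,q3},{q1,q5},{q1,q2,q5}} W2={{q2},{q5},{q1,q2},{q1,q5},{q2,q5},{q3,q5},{q1,q2,q5}} W3={{q3},{q4},{q1,q3},{q3,q5}}
  W12={{q1,q2},{q1,q5},{q1,q2,q5}} W13={{q1,q3}} W23={{q3,q5}}
C dims 3,3; δ0: rk 2, SNF 1^2
degree 0: 3−2−0 = 1 → Ȟ^0 ≅ Z
degree 1: 3−0−2 = 1 → Ȟ^1 ≅ Z
degree 2: 0−0−0 = 0 → Ȟ^2 ≅ 0
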